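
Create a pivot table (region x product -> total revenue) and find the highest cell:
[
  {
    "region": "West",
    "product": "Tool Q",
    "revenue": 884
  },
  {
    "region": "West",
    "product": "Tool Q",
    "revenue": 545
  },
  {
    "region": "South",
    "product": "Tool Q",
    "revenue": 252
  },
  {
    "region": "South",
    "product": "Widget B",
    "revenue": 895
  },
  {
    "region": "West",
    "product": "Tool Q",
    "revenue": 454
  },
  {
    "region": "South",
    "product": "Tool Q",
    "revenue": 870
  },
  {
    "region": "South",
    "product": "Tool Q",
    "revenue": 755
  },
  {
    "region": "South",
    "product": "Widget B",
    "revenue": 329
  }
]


Pivot: region (rows) x product (columns) -> total revenue

     Tool Q        Widget B    
South         1877          1224  
West          1883             0  

Highest: West / Tool Q = $1883

West / Tool Q = $1883


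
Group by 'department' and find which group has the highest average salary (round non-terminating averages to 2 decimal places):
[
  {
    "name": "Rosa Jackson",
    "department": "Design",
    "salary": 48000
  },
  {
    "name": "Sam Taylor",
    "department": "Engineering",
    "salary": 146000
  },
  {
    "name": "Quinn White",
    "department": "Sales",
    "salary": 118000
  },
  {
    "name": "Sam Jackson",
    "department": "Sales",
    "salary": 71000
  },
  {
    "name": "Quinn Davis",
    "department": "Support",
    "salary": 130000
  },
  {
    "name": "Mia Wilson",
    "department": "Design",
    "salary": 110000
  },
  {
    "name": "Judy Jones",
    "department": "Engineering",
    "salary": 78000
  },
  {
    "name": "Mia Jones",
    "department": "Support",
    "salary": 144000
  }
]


Group by: department

Groups:
  Design: 2 people, avg salary = 158000/2 = $79000
  Engineering: 2 people, avg salary = 224000/2 = $112000
  Sales: 2 people, avg salary = 189000/2 = $94500
  Support: 2 people, avg salary = 274000/2 = $137000

Highest average salary: Support ($137000)

Support ($137000)


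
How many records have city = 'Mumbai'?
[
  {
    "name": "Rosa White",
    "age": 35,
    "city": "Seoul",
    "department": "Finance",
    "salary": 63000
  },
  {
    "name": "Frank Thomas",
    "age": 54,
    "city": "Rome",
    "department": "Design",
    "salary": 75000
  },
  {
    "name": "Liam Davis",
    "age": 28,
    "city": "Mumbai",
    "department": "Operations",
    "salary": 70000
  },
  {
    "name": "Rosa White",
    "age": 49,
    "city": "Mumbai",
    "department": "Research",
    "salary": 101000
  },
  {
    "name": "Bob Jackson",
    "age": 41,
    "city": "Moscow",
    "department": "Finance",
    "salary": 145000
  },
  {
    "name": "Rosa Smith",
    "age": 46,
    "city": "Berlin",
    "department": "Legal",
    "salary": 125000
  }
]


Data: 6 records
Condition: city = 'Mumbai'

Checking each record:
  Rosa White: Seoul
  Frank Thomas: Rome
  Liam Davis: Mumbai MATCH
  Rosa White: Mumbai MATCH
  Bob Jackson: Moscow
  Rosa Smith: Berlin

Count: 2

2


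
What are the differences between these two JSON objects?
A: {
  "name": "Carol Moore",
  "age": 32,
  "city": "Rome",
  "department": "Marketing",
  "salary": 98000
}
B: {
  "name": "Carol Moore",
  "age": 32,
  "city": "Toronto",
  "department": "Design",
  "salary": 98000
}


Comparing each field (in key order):
  name: same
  age: same
  city: DIFFERENT
  department: DIFFERENT
  salary: same
Differences:
  city: Rome -> Toronto
  department: Marketing -> Design

2 field(s) changed

2 changes: city, department


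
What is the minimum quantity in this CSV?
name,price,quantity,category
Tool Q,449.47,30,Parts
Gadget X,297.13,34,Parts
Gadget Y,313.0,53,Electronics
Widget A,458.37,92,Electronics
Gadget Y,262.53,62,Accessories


Computing minimum quantity:
Values: [30, 34, 53, 92, 62]
Min = 30

30


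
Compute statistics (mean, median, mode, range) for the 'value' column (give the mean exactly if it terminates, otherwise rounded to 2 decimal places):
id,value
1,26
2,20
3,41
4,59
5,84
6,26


Data: [26, 20, 41, 59, 84, 26]
Count: 6
Sum: 256
Mean: 256/6 ≈ 42.67 (rounded to 2 decimal places)
Sorted: [20, 26, 26, 41, 59, 84]
Median: 33.5
Mode: 26 (2 times)
Range: 84 - 20 = 64
Min: 20, Max: 84

mean≈42.67, median=33.5, mode=26, range=64


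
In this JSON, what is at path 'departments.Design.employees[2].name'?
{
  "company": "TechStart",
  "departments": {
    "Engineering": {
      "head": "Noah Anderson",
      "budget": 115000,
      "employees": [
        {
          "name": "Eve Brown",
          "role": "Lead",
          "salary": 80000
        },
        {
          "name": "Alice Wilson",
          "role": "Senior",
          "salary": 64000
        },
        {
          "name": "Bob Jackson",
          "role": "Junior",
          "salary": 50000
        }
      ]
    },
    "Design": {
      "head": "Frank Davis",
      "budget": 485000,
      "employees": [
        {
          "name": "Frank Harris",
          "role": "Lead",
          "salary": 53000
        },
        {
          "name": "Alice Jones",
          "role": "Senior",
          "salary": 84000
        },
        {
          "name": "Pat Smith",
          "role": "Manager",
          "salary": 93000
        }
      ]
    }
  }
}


Path: departments.Design.employees[2].name

Navigate:
  -> departments
  -> Design
  -> employees[2].name = 'Pat Smith'

Pat Smith


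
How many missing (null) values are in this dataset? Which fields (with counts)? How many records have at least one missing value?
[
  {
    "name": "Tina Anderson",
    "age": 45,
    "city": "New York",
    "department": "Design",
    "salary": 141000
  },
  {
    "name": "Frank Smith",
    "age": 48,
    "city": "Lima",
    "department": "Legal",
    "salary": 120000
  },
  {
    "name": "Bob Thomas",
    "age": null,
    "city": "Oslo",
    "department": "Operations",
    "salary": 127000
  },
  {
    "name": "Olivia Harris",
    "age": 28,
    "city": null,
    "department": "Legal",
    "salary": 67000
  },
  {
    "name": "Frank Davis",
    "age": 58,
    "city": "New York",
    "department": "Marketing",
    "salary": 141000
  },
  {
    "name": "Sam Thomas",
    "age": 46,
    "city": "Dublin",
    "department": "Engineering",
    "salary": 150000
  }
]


Checking for missing (null) values in 6 records:

  Tina Anderson: complete
  Frank Smith: complete
  Bob Thomas: age
  Olivia Harris: city
  Frank Davis: complete
  Sam Thomas: complete

Per field:
  name: 0 missing
  age: 1 missing
  city: 1 missing
  department: 0 missing
  salary: 0 missing

Total missing values: 2
Records with any missing: 2

2 missing values (age: 1, city: 1); 2 incomplete records


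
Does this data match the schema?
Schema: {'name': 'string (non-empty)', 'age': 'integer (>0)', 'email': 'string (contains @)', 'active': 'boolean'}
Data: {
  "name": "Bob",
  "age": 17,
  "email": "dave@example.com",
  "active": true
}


Validating each field against schema:
  name: OK (non-empty string)
  age: OK (positive integer)
  email: OK (string with @)
  active: OK (boolean)

Result: VALID

VALID


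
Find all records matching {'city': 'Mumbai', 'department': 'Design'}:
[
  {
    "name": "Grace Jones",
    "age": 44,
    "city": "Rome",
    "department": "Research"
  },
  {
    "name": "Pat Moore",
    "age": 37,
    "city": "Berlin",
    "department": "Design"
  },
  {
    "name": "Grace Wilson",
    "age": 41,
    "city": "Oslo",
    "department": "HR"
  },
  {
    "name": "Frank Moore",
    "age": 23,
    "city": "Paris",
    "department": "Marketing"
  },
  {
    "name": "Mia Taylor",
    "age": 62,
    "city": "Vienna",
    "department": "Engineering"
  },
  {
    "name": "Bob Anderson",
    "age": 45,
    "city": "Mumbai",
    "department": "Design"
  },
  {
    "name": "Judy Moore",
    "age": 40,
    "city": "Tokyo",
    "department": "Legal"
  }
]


Search criteria: {'city': 'Mumbai', 'department': 'Design'}

Checking 7 records:
  Grace Jones: {city: Rome, department: Research}
  Pat Moore: {city: Berlin, department: Design}
  Grace Wilson: {city: Oslo, department: HR}
  Frank Moore: {city: Paris, department: Marketing}
  Mia Taylor: {city: Vienna, department: Engineering}
  Bob Anderson: {city: Mumbai, department: Design} <-- MATCH
  Judy Moore: {city: Tokyo, department: Legal}

Matches: ["Bob Anderson"]

["Bob Anderson"]


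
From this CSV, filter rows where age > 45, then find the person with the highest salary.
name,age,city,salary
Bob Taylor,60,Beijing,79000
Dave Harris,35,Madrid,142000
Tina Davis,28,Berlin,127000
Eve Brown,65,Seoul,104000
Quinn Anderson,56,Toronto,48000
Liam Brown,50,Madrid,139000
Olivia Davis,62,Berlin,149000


Filter: age > 45
Sort by: salary (descending)

Filtered records (5):
  Olivia Davis, age 62, salary $149000
  Liam Brown, age 50, salary $139000
  Eve Brown, age 65, salary $104000
  Bob Taylor, age 60, salary $79000
  Quinn Anderson, age 56, salary $48000

Highest salary: Olivia Davis ($149000)

Olivia Davis


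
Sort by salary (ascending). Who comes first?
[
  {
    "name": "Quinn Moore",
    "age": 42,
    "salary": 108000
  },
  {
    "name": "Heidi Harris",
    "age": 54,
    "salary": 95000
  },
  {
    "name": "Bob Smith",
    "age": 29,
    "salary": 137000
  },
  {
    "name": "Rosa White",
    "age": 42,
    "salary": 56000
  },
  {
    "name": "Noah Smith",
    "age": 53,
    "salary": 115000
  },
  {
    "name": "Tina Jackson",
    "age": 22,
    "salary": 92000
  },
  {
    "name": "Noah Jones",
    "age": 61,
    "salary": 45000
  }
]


Sort by: salary (ascending)

Sorted order:
  1. Noah Jones (salary = 45000)
  2. Rosa White (salary = 56000)
  3. Tina Jackson (salary = 92000)
  4. Heidi Harris (salary = 95000)
  5. Quinn Moore (salary = 108000)
  6. Noah Smith (salary = 115000)
  7. Bob Smith (salary = 137000)

First: Noah Jones

Noah Jones


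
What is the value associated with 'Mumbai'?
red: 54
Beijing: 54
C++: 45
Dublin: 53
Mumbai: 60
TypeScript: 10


Looking up key 'Mumbai'
Value: 60

60


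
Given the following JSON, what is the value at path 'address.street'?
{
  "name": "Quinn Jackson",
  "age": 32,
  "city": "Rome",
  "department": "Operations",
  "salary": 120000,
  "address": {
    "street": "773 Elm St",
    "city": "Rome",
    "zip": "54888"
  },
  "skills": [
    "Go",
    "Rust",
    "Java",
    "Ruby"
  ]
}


Query: address.street
Path: address -> street
Value: 773 Elm St

773 Elm St


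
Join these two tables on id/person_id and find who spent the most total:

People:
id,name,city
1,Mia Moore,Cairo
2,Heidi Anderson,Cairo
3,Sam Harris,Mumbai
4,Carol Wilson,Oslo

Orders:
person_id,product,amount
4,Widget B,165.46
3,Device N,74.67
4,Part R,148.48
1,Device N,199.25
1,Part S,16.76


Join on: people.id = orders.person_id

Joined rows:
  Carol Wilson (Oslo) bought Widget B for $165.46
  Sam Harris (Mumbai) bought Device N for $74.67
  Carol Wilson (Oslo) bought Part R for $148.48
  Mia Moore (Cairo) bought Device N for $199.25
  Mia Moore (Cairo) bought Part S for $16.76

Total per person:
  Carol Wilson: $313.94
  Mia Moore: $216.01
  Sam Harris: $74.67

Top spender: Carol Wilson ($313.94)

Carol Wilson ($313.94)


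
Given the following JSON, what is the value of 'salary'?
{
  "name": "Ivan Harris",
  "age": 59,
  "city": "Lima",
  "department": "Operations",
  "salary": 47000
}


Looking up field 'salary'
Value: 47000

47000


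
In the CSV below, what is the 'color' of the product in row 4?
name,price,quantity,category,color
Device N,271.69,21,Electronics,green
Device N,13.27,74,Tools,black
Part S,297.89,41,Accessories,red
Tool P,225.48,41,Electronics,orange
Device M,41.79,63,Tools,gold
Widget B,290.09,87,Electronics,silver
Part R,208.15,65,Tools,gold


Query: Row 4 ('Tool P'), column 'color'
Value: orange

orange


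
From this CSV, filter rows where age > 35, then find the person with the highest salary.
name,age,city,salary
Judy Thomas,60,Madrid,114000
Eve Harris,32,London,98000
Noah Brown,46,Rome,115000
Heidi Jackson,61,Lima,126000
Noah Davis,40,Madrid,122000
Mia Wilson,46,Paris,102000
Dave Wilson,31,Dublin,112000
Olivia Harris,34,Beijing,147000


Filter: age > 35
Sort by: salary (descending)

Filtered records (5):
  Heidi Jackson, age 61, salary $126000
  Noah Davis, age 40, salary $122000
  Noah Brown, age 46, salary $115000
  Judy Thomas, age 60, salary $114000
  Mia Wilson, age 46, salary $102000

Highest salary: Heidi Jackson ($126000)

Heidi Jackson


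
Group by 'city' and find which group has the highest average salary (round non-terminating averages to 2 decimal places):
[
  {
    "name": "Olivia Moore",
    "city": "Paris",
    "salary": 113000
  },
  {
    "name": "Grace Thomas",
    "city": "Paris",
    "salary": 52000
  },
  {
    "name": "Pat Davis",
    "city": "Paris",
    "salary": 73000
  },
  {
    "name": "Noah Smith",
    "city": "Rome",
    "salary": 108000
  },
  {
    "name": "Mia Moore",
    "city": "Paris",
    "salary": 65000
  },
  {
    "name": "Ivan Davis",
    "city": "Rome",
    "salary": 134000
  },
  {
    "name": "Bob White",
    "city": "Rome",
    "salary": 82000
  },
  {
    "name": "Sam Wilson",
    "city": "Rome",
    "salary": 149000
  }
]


Group by: city

Groups:
  Paris: 4 people, avg salary = 303000/4 = $75750
  Rome: 4 people, avg salary = 473000/4 = $118250

Highest average salary: Rome ($118250)

Rome ($118250)


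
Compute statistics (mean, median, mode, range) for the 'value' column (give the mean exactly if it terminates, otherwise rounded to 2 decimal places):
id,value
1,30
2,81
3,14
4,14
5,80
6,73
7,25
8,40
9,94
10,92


Data: [30, 81, 14, 14, 80, 73, 25, 40, 94, 92]
Count: 10
Sum: 543
Mean: 543/10 = 54.3
Sorted: [14, 14, 25, 30, 40, 73, 80, 81, 92, 94]
Median: 56.5
Mode: 14 (2 times)
Range: 94 - 14 = 80
Min: 14, Max: 94

mean=54.3, median=56.5, mode=14, range=80


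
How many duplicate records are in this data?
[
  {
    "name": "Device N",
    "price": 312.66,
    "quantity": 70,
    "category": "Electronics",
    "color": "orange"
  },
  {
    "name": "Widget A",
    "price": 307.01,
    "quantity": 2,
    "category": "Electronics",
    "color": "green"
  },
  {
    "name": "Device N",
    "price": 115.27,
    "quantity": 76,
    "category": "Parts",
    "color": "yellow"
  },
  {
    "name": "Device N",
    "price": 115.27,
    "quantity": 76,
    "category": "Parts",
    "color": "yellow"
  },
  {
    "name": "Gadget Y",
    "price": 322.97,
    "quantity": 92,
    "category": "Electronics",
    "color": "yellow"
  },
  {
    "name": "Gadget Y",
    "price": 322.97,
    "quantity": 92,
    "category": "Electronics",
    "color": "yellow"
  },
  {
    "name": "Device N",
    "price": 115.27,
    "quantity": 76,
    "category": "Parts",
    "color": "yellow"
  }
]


Checking 7 records for duplicates:

  Row 1: Device N ($312.66, qty 70)
  Row 2: Widget A ($307.01, qty 2)
  Row 3: Device N ($115.27, qty 76)
  Row 4: Device N ($115.27, qty 76) <-- DUPLICATE
  Row 5: Gadget Y ($322.97, qty 92)
  Row 6: Gadget Y ($322.97, qty 92) <-- DUPLICATE
  Row 7: Device N ($115.27, qty 76) <-- DUPLICATE

Duplicates found: 3
Unique records: 4

3 duplicates, 4 unique


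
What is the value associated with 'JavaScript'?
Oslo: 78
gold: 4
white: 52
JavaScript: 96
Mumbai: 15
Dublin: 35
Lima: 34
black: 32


Looking up key 'JavaScript'
Value: 96

96


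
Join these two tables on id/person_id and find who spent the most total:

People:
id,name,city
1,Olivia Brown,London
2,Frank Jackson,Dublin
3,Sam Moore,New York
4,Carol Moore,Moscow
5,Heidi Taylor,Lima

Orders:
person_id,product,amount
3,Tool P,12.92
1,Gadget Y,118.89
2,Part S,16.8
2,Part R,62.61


Join on: people.id = orders.person_id

Joined rows:
  Sam Moore (New York) bought Tool P for $12.92
  Olivia Brown (London) bought Gadget Y for $118.89
  Frank Jackson (Dublin) bought Part S for $16.8
  Frank Jackson (Dublin) bought Part R for $62.61

Total per person:
  Olivia Brown: $118.89
  Frank Jackson: $79.41
  Sam Moore: $12.92

Top spender: Olivia Brown ($118.89)

Olivia Brown ($118.89)


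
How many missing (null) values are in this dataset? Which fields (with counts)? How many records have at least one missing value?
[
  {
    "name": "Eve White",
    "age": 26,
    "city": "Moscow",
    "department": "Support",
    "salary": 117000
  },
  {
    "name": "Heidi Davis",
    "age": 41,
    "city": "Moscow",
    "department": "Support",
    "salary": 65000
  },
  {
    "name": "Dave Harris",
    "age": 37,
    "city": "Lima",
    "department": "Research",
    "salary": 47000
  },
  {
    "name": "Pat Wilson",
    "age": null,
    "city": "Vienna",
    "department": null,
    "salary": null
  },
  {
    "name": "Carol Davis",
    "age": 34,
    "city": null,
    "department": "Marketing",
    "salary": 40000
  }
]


Checking for missing (null) values in 5 records:

  Eve White: complete
  Heidi Davis: complete
  Dave Harris: complete
  Pat Wilson: age, department, salary
  Carol Davis: city

Per field:
  name: 0 missing
  age: 1 missing
  city: 1 missing
  department: 1 missing
  salary: 1 missing

Total missing values: 4
Records with any missing: 2

4 missing values (age: 1, city: 1, department: 1, salary: 1); 2 incomplete records


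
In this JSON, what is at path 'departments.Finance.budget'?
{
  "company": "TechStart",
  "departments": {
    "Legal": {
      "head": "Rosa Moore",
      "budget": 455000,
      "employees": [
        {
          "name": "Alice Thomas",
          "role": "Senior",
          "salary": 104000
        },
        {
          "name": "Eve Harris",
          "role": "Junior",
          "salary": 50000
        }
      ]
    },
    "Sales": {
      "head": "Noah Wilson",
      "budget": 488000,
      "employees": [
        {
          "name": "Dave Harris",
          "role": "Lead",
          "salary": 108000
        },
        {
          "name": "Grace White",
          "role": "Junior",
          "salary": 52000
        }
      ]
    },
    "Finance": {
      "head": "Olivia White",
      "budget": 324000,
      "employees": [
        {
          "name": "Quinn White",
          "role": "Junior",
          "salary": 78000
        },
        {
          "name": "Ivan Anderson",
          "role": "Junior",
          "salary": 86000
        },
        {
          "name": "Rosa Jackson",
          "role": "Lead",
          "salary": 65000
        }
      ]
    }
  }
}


Path: departments.Finance.budget

Navigate:
  -> departments
  -> Finance
  -> budget = 324000

324000


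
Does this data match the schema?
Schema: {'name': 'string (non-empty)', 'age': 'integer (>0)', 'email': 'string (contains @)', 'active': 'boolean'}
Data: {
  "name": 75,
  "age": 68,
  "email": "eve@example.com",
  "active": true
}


Validating each field against schema:
  name: FAIL (75 is not a string)
  age: OK (positive integer)
  email: OK (string with @)
  active: OK (boolean)

Result: INVALID (1 error: name)

INVALID (1 error: name)


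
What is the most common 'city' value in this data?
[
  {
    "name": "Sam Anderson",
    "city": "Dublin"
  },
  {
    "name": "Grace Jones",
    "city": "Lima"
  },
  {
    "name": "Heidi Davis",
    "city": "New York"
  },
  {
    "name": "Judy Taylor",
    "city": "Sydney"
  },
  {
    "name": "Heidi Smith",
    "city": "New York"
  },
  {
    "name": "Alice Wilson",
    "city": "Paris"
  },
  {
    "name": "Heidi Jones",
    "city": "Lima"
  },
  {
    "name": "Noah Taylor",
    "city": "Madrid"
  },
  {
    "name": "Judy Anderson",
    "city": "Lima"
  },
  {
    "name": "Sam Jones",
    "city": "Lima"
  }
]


Counting 'city' values across 10 records:

  Lima: 4 ####
  New York: 2 ##
  Dublin: 1 #
  Sydney: 1 #
  Paris: 1 #
  Madrid: 1 #

Most common: Lima (4 times)

Lima (4 times)


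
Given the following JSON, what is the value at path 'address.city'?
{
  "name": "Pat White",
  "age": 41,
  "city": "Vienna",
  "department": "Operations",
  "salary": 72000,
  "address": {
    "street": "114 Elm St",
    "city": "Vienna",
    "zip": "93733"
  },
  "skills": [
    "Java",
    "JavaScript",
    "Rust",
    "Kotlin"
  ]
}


Query: address.city
Path: address -> city
Value: Vienna

Vienna


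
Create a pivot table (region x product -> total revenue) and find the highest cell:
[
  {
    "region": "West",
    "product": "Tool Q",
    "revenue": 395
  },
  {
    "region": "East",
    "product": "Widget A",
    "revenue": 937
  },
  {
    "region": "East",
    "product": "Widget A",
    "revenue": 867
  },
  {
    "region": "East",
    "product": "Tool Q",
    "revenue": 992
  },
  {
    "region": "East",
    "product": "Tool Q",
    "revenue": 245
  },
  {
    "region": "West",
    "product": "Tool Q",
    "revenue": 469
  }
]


Pivot: region (rows) x product (columns) -> total revenue

     Tool Q        Widget A    
East          1237          1804  
West           864             0  

Highest: East / Widget A = $1804

East / Widget A = $1804


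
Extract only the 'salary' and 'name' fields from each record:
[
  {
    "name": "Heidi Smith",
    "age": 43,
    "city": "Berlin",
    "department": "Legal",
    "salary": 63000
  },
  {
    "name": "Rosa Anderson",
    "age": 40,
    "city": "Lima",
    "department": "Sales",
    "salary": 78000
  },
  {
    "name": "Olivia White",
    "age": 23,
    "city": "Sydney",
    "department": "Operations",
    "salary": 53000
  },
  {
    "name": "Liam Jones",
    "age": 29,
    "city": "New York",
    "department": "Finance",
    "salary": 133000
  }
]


Original: 4 records with fields: name, age, city, department, salary
Keep: ['salary', 'name']
Drop: ['age', 'city', 'department']
Result: 4 records, 2 fields each

[
  {
    "salary": 63000,
    "name": "Heidi Smith"
  },
  {
    "salary": 78000,
    "name": "Rosa Anderson"
  },
  {
    "salary": 53000,
    "name": "Olivia White"
  },
  {
    "salary": 133000,
    "name": "Liam Jones"
  }
]


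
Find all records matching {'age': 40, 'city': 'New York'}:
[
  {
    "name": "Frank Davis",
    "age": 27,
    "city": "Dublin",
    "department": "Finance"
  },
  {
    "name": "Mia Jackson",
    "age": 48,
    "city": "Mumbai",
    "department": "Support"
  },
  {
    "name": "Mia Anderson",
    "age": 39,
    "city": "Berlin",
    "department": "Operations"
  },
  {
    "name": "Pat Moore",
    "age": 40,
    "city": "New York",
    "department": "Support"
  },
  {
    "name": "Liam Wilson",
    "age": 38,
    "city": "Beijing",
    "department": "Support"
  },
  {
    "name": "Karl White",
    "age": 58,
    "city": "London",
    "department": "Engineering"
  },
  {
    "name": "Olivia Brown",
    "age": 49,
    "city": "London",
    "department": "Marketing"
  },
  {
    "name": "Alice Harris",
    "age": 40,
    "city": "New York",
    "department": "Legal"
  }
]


Search criteria: {'age': 40, 'city': 'New York'}

Checking 8 records:
  Frank Davis: {age: 27, city: Dublin}
  Mia Jackson: {age: 48, city: Mumbai}
  Mia Anderson: {age: 39, city: Berlin}
  Pat Moore: {age: 40, city: New York} <-- MATCH
  Liam Wilson: {age: 38, city: Beijing}
  Karl White: {age: 58, city: London}
  Olivia Brown: {age: 49, city: London}
  Alice Harris: {age: 40, city: New York} <-- MATCH

Matches: ["Pat Moore", "Alice Harris"]

["Pat Moore", "Alice Harris"]


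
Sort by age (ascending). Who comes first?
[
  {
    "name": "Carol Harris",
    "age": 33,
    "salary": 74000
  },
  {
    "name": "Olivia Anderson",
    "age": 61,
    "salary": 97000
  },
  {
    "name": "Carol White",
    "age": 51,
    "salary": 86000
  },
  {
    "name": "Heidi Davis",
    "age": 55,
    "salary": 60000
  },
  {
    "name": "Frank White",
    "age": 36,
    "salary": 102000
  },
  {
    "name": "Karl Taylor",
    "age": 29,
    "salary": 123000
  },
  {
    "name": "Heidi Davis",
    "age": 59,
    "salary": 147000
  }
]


Sort by: age (ascending)

Sorted order:
  1. Karl Taylor (age = 29)
  2. Carol Harris (age = 33)
  3. Frank White (age = 36)
  4. Carol White (age = 51)
  5. Heidi Davis (age = 55)
  6. Heidi Davis (age = 59)
  7. Olivia Anderson (age = 61)

First: Karl Taylor

Karl Taylor


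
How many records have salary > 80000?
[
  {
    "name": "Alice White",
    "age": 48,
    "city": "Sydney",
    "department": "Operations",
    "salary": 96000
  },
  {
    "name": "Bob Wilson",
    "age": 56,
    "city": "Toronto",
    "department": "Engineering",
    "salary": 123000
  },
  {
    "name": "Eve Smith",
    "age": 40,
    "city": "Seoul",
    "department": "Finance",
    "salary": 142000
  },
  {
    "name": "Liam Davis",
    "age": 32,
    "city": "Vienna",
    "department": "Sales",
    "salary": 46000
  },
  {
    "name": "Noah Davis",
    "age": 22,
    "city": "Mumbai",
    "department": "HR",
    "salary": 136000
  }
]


Data: 5 records
Condition: salary > 80000

Checking each record:
  Alice White: 96000 MATCH
  Bob Wilson: 123000 MATCH
  Eve Smith: 142000 MATCH
  Liam Davis: 46000
  Noah Davis: 136000 MATCH

Count: 4

4


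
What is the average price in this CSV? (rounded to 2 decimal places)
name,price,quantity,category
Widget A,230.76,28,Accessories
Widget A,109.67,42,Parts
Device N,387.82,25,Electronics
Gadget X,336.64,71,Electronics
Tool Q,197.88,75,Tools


Computing average price:
Values: [230.76, 109.67, 387.82, 336.64, 197.88]
Sum = 1262.77
Count = 5
Average = 1262.77/5 = 252.554 exactly -> 252.55 (rounded half-up to 2 decimal places)

252.55


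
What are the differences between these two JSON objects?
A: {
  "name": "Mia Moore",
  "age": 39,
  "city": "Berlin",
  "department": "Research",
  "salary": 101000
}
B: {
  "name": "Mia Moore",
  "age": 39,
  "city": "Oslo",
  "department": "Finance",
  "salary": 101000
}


Comparing each field (in key order):
  name: same
  age: same
  city: DIFFERENT
  department: DIFFERENT
  salary: same
Differences:
  city: Berlin -> Oslo
  department: Research -> Finance

2 field(s) changed

2 changes: city, department


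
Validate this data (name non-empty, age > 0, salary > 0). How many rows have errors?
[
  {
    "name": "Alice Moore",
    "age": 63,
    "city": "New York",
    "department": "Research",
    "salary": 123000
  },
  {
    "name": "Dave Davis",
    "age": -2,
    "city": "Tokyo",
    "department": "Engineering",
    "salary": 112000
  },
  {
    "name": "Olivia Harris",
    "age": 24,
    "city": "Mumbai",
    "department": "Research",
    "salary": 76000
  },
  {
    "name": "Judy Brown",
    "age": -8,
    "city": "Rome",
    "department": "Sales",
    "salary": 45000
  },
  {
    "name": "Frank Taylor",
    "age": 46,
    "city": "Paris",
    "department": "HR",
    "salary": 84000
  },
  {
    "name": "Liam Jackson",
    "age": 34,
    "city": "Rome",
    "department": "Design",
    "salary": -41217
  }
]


Validating 6 records:
Rules: name non-empty, age > 0, salary > 0

  Row 1 (Alice Moore): OK
  Row 2 (Dave Davis): negative age: -2
  Row 3 (Olivia Harris): OK
  Row 4 (Judy Brown): negative age: -8
  Row 5 (Frank Taylor): OK
  Row 6 (Liam Jackson): negative salary: -41217

Total errors: 3

3 errors


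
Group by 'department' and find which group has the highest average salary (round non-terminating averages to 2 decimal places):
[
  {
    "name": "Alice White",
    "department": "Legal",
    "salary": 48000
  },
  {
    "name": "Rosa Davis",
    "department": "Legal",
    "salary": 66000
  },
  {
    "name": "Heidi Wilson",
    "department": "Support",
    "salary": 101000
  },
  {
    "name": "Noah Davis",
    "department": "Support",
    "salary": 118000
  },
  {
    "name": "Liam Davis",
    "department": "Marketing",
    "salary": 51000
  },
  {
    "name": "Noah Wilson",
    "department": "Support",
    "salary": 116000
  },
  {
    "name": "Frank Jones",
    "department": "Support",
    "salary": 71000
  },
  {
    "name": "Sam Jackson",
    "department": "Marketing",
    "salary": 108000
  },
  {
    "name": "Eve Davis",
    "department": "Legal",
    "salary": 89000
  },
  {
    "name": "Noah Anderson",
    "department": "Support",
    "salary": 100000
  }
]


Group by: department

Groups:
  Legal: 3 people, avg salary = 203000/3 ≈ $67666.67
  Marketing: 2 people, avg salary = 159000/2 = $79500
  Support: 5 people, avg salary = 506000/5 = $101200

Highest average salary: Support ($101200)

Support ($101200)


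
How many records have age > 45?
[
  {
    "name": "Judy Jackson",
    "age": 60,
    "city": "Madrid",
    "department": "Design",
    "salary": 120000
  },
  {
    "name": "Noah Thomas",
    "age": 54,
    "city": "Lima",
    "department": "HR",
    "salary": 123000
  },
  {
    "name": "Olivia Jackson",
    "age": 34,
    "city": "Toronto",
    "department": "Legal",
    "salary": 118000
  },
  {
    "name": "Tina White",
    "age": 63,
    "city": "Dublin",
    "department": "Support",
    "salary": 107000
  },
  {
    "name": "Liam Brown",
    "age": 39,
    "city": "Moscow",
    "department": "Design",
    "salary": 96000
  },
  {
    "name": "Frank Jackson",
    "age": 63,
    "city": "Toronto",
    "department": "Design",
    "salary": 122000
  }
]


Data: 6 records
Condition: age > 45

Checking each record:
  Judy Jackson: 60 MATCH
  Noah Thomas: 54 MATCH
  Olivia Jackson: 34
  Tina White: 63 MATCH
  Liam Brown: 39
  Frank Jackson: 63 MATCH

Count: 4

4


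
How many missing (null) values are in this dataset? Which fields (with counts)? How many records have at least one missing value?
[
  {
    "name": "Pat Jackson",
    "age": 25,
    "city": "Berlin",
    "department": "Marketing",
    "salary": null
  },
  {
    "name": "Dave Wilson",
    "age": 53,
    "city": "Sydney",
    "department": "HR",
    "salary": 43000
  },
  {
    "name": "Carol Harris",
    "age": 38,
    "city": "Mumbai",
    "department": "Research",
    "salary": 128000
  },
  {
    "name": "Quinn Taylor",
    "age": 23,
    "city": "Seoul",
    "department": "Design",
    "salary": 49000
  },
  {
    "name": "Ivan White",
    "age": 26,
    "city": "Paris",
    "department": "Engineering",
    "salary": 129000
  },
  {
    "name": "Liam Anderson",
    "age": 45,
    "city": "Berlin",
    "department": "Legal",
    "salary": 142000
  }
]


Checking for missing (null) values in 6 records:

  Pat Jackson: salary
  Dave Wilson: complete
  Carol Harris: complete
  Quinn Taylor: complete
  Ivan White: complete
  Liam Anderson: complete

Per field:
  name: 0 missing
  age: 0 missing
  city: 0 missing
  department: 0 missing
  salary: 1 missing

Total missing values: 1
Records with any missing: 1

1 missing values (salary: 1); 1 incomplete records


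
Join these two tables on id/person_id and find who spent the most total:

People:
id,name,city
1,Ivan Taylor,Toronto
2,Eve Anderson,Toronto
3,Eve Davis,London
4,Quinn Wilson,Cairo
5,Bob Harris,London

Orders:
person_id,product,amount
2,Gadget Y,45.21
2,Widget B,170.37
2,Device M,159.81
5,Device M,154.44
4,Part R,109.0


Join on: people.id = orders.person_id

Joined rows:
  Eve Anderson (Toronto) bought Gadget Y for $45.21
  Eve Anderson (Toronto) bought Widget B for $170.37
  Eve Anderson (Toronto) bought Device M for $159.81
  Bob Harris (London) bought Device M for $154.44
  Quinn Wilson (Cairo) bought Part R for $109.0

Total per person:
  Eve Anderson: $375.39
  Bob Harris: $154.44
  Quinn Wilson: $109.00

Top spender: Eve Anderson ($375.39)

Eve Anderson ($375.39)


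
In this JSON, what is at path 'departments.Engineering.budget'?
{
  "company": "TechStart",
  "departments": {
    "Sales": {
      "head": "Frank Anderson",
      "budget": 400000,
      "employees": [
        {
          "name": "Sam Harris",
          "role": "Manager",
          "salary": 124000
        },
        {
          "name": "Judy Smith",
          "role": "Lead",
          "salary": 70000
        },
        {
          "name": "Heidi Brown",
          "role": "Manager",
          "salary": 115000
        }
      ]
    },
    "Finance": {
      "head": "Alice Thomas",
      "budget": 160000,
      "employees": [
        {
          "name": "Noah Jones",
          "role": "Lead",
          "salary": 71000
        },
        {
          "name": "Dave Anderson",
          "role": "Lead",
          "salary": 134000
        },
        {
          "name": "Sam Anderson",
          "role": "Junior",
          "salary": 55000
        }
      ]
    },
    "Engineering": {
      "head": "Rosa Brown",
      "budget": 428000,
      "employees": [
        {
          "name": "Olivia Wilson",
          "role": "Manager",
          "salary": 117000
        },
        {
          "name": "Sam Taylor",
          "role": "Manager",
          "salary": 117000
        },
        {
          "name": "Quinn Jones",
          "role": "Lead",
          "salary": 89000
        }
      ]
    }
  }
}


Path: departments.Engineering.budget

Navigate:
  -> departments
  -> Engineering
  -> budget = 428000

428000


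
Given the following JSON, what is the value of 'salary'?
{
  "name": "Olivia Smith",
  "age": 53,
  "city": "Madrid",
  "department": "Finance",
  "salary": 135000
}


Looking up field 'salary'
Value: 135000

135000


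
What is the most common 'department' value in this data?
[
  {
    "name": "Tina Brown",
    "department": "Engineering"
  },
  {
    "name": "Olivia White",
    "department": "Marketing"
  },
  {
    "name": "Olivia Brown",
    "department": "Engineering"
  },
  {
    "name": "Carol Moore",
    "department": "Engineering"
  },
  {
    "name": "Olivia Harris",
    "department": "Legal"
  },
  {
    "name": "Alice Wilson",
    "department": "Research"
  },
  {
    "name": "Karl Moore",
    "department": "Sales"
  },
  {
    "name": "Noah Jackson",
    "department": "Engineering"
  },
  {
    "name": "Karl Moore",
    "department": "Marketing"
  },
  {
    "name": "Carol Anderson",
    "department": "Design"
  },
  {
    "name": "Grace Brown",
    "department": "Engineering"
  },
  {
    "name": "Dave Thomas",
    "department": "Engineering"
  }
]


Counting 'department' values across 12 records:

  Engineering: 6 ######
  Marketing: 2 ##
  Legal: 1 #
  Research: 1 #
  Sales: 1 #
  Design: 1 #

Most common: Engineering (6 times)

Engineering (6 times)


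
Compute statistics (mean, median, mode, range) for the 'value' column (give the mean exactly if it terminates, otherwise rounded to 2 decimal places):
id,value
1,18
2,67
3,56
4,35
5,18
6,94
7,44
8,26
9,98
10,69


Data: [18, 67, 56, 35, 18, 94, 44, 26, 98, 69]
Count: 10
Sum: 525
Mean: 525/10 = 52.5
Sorted: [18, 18, 26, 35, 44, 56, 67, 69, 94, 98]
Median: 50.0
Mode: 18 (2 times)
Range: 98 - 18 = 80
Min: 18, Max: 98

mean=52.5, median=50.0, mode=18, range=80


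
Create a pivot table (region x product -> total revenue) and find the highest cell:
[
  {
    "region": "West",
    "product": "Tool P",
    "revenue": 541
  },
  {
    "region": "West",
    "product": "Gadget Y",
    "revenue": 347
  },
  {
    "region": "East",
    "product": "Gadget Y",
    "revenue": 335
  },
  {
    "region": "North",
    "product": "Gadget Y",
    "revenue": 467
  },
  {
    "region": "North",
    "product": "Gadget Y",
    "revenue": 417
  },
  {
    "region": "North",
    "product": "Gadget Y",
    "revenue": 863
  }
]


Pivot: region (rows) x product (columns) -> total revenue

     Gadget Y      Tool P      
East           335             0  
North         1747             0  
West           347           541  

Highest: North / Gadget Y = $1747

North / Gadget Y = $1747


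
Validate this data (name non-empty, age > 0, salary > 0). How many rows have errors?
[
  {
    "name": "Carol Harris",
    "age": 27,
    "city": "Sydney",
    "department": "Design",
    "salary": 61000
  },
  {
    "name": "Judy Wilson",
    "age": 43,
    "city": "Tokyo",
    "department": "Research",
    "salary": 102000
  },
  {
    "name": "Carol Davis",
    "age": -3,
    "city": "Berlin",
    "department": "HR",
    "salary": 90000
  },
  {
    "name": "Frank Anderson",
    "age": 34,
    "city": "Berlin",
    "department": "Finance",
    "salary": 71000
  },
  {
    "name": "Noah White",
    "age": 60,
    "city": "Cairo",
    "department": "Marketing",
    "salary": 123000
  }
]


Validating 5 records:
Rules: name non-empty, age > 0, salary > 0

  Row 1 (Carol Harris): OK
  Row 2 (Judy Wilson): OK
  Row 3 (Carol Davis): negative age: -3
  Row 4 (Frank Anderson): OK
  Row 5 (Noah White): OK

Total errors: 1

1 errors


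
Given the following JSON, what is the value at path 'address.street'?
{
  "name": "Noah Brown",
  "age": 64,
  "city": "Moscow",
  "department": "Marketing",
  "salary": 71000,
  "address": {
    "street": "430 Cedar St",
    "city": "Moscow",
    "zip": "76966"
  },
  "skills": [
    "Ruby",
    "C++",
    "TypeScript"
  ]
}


Query: address.street
Path: address -> street
Value: 430 Cedar St

430 Cedar St


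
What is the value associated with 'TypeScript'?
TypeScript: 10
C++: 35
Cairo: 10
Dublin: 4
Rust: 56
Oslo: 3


Looking up key 'TypeScript'
Value: 10

10


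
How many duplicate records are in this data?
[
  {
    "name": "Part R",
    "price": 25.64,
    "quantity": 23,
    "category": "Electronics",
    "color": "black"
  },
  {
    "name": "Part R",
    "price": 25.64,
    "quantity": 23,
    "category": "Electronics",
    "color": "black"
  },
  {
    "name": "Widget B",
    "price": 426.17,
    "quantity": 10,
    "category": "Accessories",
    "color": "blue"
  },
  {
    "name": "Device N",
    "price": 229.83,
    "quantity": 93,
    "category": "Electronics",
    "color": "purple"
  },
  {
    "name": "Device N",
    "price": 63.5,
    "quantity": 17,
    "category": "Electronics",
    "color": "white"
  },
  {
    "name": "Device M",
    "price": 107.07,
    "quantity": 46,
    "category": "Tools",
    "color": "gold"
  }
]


Checking 6 records for duplicates:

  Row 1: Part R ($25.64, qty 23)
  Row 2: Part R ($25.64, qty 23) <-- DUPLICATE
  Row 3: Widget B ($426.17, qty 10)
  Row 4: Device N ($229.83, qty 93)
  Row 5: Device N ($63.5, qty 17)
  Row 6: Device M ($107.07, qty 46)

Duplicates found: 1
Unique records: 5

1 duplicates, 5 unique


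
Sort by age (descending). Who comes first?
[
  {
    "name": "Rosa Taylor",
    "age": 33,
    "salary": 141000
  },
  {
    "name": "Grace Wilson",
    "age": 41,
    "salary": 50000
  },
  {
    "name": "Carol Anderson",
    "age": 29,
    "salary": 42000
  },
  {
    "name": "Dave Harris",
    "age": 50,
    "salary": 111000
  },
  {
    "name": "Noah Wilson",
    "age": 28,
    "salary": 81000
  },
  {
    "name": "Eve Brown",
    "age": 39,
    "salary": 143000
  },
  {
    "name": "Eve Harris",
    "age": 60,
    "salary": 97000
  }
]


Sort by: age (descending)

Sorted order:
  1. Eve Harris (age = 60)
  2. Dave Harris (age = 50)
  3. Grace Wilson (age = 41)
  4. Eve Brown (age = 39)
  5. Rosa Taylor (age = 33)
  6. Carol Anderson (age = 29)
  7. Noah Wilson (age = 28)

First: Eve Harris

Eve Harris


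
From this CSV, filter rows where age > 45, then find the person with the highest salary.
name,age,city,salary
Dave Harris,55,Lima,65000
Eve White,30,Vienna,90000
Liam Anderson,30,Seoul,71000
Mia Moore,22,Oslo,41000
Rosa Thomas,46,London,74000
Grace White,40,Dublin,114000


Filter: age > 45
Sort by: salary (descending)

Filtered records (2):
  Rosa Thomas, age 46, salary $74000
  Dave Harris, age 55, salary $65000

Highest salary: Rosa Thomas ($74000)

Rosa Thomas


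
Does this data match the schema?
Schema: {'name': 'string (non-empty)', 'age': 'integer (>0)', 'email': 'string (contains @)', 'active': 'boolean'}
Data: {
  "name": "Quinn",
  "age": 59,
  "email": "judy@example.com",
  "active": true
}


Validating each field against schema:
  name: OK (non-empty string)
  age: OK (positive integer)
  email: OK (string with @)
  active: OK (boolean)

Result: VALID

VALID


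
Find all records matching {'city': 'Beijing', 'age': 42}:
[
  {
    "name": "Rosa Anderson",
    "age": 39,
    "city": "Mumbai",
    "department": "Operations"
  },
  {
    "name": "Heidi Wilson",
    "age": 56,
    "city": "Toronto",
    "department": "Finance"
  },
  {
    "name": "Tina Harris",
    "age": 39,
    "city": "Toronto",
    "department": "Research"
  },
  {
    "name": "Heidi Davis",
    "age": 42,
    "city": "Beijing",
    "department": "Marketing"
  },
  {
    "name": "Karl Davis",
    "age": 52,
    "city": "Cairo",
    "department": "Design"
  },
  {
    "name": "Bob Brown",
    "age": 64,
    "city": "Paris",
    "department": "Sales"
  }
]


Search criteria: {'city': 'Beijing', 'age': 42}

Checking 6 records:
  Rosa Anderson: {city: Mumbai, age: 39}
  Heidi Wilson: {city: Toronto, age: 56}
  Tina Harris: {city: Toronto, age: 39}
  Heidi Davis: {city: Beijing, age: 42} <-- MATCH
  Karl Davis: {city: Cairo, age: 52}
  Bob Brown: {city: Paris, age: 64}

Matches: ["Heidi Davis"]

["Heidi Davis"]
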